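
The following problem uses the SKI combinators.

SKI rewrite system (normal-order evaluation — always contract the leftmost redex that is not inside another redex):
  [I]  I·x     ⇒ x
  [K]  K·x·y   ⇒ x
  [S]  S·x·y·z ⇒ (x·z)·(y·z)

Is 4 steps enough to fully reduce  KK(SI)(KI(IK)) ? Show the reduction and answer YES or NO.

Answer: YES — reaches normal form KI in 2 ≤ 4 steps

Working:
  start: KK(SI)(KI(IK))
  [1] K(KI(IK))
  [2] KI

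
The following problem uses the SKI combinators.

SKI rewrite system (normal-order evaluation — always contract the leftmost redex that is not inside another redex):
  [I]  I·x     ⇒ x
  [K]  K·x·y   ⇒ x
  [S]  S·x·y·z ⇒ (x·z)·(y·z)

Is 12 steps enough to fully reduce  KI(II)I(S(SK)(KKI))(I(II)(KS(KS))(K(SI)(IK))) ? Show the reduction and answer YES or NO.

  start: KI(II)I(S(SK)(KKI))(I(II)(KS(KS))(K(SI)(IK)))
  [1] II(S(SK)(KKI))(I(II)(KS(KS))(K(SI)(IK)))
  [2] I(S(SK)(KKI))(I(II)(KS(KS))(K(SI)(IK)))
  [3] S(SK)(KKI)(I(II)(KS(KS))(K(SI)(IK)))
  [4] SK(I(II)(KS(KS))(K(SI)(IK)))(KKI(I(II)(KS(KS))(K(SI)(IK))))
  [5] K(KKI(I(II)(KS(KS))(K(SI)(IK))))(I(II)(KS(KS))(K(SI)(IK))(KKI(I(II)(KS(KS))(K(SI)(IK)))))
  [6] KKI(I(II)(KS(KS))(K(SI)(IK)))
  [7] K(I(II)(KS(KS))(K(SI)(IK)))
  [8] K(II(KS(KS))(K(SI)(IK)))
  [9] K(I(KS(KS))(K(SI)(IK)))
  [10] K(KS(KS)(K(SI)(IK)))
  [11] K(S(K(SI)(IK)))
  [12] K(S(SI))

Answer: YES — reaches normal form K(S(SI)) in 12 ≤ 12 steps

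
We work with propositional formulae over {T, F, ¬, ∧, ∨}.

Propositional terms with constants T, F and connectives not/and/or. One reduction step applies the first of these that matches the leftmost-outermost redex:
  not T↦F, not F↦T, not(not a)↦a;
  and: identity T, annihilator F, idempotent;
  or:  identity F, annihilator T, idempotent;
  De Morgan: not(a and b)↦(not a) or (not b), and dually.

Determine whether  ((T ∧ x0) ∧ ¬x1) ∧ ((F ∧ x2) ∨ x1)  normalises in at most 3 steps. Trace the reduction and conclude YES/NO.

  start: ((T ∧ x0) ∧ ¬x1) ∧ ((F ∧ x2) ∨ x1)
  [1] (x0 ∧ ¬x1) ∧ ((F ∧ x2) ∨ x1)
  [2] (x0 ∧ ¬x1) ∧ (F ∨ x1)
  [3] (x0 ∧ ¬x1) ∧ x1

Answer: YES — reaches normal form (x0 ∧ ¬x1) ∧ x1 in 3 ≤ 3 steps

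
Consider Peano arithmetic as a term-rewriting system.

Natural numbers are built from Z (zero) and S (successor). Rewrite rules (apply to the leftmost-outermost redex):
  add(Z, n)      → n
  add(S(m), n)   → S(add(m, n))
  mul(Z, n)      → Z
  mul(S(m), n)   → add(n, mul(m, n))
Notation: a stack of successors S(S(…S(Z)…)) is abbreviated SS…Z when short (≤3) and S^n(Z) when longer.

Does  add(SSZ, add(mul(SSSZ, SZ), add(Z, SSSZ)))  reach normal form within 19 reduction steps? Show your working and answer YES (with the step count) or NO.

  start: add(SSZ, add(mul(SSSZ, SZ), add(Z, SSSZ)))
  [1] S(add(SZ, add(mul(SSSZ, SZ), add(Z, SSSZ))))
  [2] S(S(add(Z, add(mul(SSSZ, SZ), add(Z, SSSZ)))))
  [3] S(S(add(mul(SSSZ, SZ), add(Z, SSSZ))))
  [4] S(S(add(add(SZ, mul(SSZ, SZ)), add(Z, SSSZ))))
  [5] S(S(add(S(add(Z, mul(SSZ, SZ))), add(Z, SSSZ))))
  [6] S(S(S(add(add(Z, mul(SSZ, SZ)), add(Z, SSSZ)))))
  [7] S(S(S(add(mul(SSZ, SZ), add(Z, SSSZ)))))
  [8] S(S(S(add(add(SZ, mul(SZ, SZ)), add(Z, SSSZ)))))
  [9] S(S(S(add(S(add(Z, mul(SZ, SZ))), add(Z, SSSZ)))))
  [10] S(S(S(S(add(add(Z, mul(SZ, SZ)), add(Z, SSSZ))))))
  [11] S(S(S(S(add(mul(SZ, SZ), add(Z, SSSZ))))))
  [12] S(S(S(S(add(add(SZ, mul(Z, SZ)), add(Z, SSSZ))))))
  [13] S(S(S(S(add(S(add(Z, mul(Z, SZ))), add(Z, SSSZ))))))
  [14] S(S(S(S(S(add(add(Z, mul(Z, SZ)), add(Z, SSSZ)))))))
  [15] S(S(S(S(S(add(mul(Z, SZ), add(Z, SSSZ)))))))
  [16] S(S(S(S(S(add(Z, add(Z, SSSZ)))))))
  [17] S(S(S(S(S(add(Z, SSSZ))))))
  [18] S^8(Z)

Answer: YES — reaches normal form S^8(Z) in 18 ≤ 19 steps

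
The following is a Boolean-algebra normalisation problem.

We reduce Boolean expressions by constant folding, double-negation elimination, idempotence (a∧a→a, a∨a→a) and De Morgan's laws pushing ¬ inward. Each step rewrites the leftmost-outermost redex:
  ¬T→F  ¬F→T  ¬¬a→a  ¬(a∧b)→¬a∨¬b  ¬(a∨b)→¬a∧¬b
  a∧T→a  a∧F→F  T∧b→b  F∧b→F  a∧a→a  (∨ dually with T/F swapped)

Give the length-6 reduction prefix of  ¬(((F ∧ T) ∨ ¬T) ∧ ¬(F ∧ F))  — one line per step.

  start: ¬(((F ∧ T) ∨ ¬T) ∧ ¬(F ∧ F))
  [1] ¬((F ∧ T) ∨ ¬T) ∨ ¬¬(F ∧ F)
  [2] (¬(F ∧ T) ∧ ¬¬T) ∨ ¬¬(F ∧ F)
  [3] ((¬F ∨ ¬T) ∧ ¬¬T) ∨ ¬¬(F ∧ F)
  [4] ((T ∨ ¬T) ∧ ¬¬T) ∨ ¬¬(F ∧ F)
  [5] (T ∧ ¬¬T) ∨ ¬¬(F ∧ F)
  [6] ¬¬T ∨ ¬¬(F ∧ F)

Answer: after 6 steps: ¬¬T ∨ ¬¬(F ∧ F)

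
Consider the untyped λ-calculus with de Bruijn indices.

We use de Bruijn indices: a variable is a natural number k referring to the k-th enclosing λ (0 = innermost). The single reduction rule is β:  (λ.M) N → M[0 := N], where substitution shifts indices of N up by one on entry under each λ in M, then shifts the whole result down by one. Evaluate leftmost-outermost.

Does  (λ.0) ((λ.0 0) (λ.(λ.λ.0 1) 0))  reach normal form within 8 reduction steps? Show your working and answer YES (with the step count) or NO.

Answer: YES — reaches normal form λ.0 (λ.λ.0 1) in 5 ≤ 8 steps

Working:
  start: (λ.0) ((λ.0 0) (λ.(λ.λ.0 1) 0))
  →1  (λ.0 0) (λ.(λ.λ.0 1) 0)
  →2  (λ.(λ.λ.0 1) 0) (λ.(λ.λ.0 1) 0)
  →3  (λ.λ.0 1) (λ.(λ.λ.0 1) 0)
  →4  λ.0 (λ.(λ.λ.0 1) 0)
  →5  λ.0 (λ.λ.0 1)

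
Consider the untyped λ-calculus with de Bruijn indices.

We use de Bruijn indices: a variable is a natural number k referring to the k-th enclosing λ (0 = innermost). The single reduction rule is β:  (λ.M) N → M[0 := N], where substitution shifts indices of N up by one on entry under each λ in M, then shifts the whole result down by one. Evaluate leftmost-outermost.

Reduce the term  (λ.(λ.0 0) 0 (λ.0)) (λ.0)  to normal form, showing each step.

  start: (λ.(λ.0 0) 0 (λ.0)) (λ.0)
  →1  (λ.0 0) (λ.0) (λ.0)
  →2  (λ.0) (λ.0) (λ.0)
  →3  (λ.0) (λ.0)
  →4  λ.0

Answer: normal form = λ.0  (in 4 steps)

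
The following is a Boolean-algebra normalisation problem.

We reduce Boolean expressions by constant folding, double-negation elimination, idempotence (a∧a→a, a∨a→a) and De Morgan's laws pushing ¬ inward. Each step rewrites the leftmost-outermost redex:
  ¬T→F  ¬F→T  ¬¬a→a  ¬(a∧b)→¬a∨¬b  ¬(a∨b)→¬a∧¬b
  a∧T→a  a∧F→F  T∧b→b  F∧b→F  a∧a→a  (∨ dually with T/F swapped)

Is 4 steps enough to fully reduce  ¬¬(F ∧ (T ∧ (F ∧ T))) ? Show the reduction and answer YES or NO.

  start: ¬¬(F ∧ (T ∧ (F ∧ T)))
  →1  F ∧ (T ∧ (F ∧ T))
  →2  F

Answer: YES — reaches normal form F in 2 ≤ 4 steps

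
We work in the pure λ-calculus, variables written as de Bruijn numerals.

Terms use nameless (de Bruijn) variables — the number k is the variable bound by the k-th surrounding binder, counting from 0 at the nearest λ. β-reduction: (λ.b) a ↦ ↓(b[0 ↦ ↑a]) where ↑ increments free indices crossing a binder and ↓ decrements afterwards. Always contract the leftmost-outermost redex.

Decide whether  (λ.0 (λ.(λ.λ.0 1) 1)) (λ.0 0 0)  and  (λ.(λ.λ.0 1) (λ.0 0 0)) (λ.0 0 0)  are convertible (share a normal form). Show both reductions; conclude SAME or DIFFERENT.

Term A:
  start: (λ.0 (λ.(λ.λ.0 1) 1)) (λ.0 0 0)
  [1] (λ.0 0 0) (λ.(λ.λ.0 1) (λ.0 0 0))
  [2] (λ.(λ.λ.0 1) (λ.0 0 0)) (λ.(λ.λ.0 1) (λ.0 0 0)) (λ.(λ.λ.0 1) (λ.0 0 0))
  [3] (λ.λ.0 1) (λ.0 0 0) (λ.(λ.λ.0 1) (λ.0 0 0))
  [4] (λ.0 (λ.0 0 0)) (λ.(λ.λ.0 1) (λ.0 0 0))
  [5] (λ.(λ.λ.0 1) (λ.0 0 0)) (λ.0 0 0)
  [6] (λ.λ.0 1) (λ.0 0 0)
  [7] λ.0 (λ.0 0 0)

Term B:
  start: (λ.(λ.λ.0 1) (λ.0 0 0)) (λ.0 0 0)
  [1] (λ.λ.0 1) (λ.0 0 0)
  [2] λ.0 (λ.0 0 0)

Answer: SAME — A ⇓ λ.0 (λ.0 0 0), B ⇓ λ.0 (λ.0 0 0)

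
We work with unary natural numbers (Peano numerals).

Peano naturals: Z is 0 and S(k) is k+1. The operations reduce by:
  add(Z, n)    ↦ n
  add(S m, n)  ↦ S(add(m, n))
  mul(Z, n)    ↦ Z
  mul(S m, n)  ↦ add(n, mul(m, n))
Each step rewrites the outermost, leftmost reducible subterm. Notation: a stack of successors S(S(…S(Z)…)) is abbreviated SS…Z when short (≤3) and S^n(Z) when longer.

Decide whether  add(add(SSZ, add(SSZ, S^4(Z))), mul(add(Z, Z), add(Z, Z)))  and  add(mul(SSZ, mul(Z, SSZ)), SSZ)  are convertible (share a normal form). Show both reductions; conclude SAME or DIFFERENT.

Term A:
  start: add(add(SSZ, add(SSZ, S^4(Z))), mul(add(Z, Z), add(Z, Z)))
  [1] add(S(add(SZ, add(SSZ, S^4(Z)))), mul(add(Z, Z), add(Z, Z)))
  [2] S(add(add(SZ, add(SSZ, S^4(Z))), mul(add(Z, Z), add(Z, Z))))
  [3] S(add(S(add(Z, add(SSZ, S^4(Z)))), mul(add(Z, Z), add(Z, Z))))
  [4] S(S(add(add(Z, add(SSZ, S^4(Z))), mul(add(Z, Z), add(Z, Z)))))
  [5] S(S(add(add(SSZ, S^4(Z)), mul(add(Z, Z), add(Z, Z)))))
  [6] S(S(add(S(add(SZ, S^4(Z))), mul(add(Z, Z), add(Z, Z)))))
  [7] S(S(S(add(add(SZ, S^4(Z)), mul(add(Z, Z), add(Z, Z))))))
  [8] S(S(S(add(S(add(Z, S^4(Z))), mul(add(Z, Z), add(Z, Z))))))
  [9] S(S(S(S(add(add(Z, S^4(Z)), mul(add(Z, Z), add(Z, Z)))))))
  [10] S(S(S(S(add(S^4(Z), mul(add(Z, Z), add(Z, Z)))))))
  [11] S(S(S(S(S(add(SSSZ, mul(add(Z, Z), add(Z, Z))))))))
  [12] S(S(S(S(S(S(add(SSZ, mul(add(Z, Z), add(Z, Z)))))))))
  [13] S(S(S(S(S(S(S(add(SZ, mul(add(Z, Z), add(Z, Z))))))))))
  [14] S(S(S(S(S(S(S(S(add(Z, mul(add(Z, Z), add(Z, Z)))))))))))
  [15] S(S(S(S(S(S(S(S(mul(add(Z, Z), add(Z, Z))))))))))
  [16] S(S(S(S(S(S(S(S(mul(Z, add(Z, Z))))))))))
  [17] S^8(Z)

Term B:
  start: add(mul(SSZ, mul(Z, SSZ)), SSZ)
  [1] add(add(mul(Z, SSZ), mul(SZ, mul(Z, SSZ))), SSZ)
  [2] add(add(Z, mul(SZ, mul(Z, SSZ))), SSZ)
  [3] add(mul(SZ, mul(Z, SSZ)), SSZ)
  [4] add(add(mul(Z, SSZ), mul(Z, mul(Z, SSZ))), SSZ)
  [5] add(add(Z, mul(Z, mul(Z, SSZ))), SSZ)
  [6] add(mul(Z, mul(Z, SSZ)), SSZ)
  [7] add(Z, SSZ)
  [8] SSZ

Answer: DIFFERENT — A ⇓ S^8(Z), B ⇓ SSZ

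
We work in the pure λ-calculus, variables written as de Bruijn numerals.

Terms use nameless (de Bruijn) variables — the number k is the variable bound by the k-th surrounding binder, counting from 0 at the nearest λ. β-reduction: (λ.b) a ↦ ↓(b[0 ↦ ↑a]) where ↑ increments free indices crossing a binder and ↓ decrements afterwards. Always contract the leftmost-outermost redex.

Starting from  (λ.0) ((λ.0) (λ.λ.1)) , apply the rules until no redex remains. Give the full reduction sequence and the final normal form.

  start: (λ.0) ((λ.0) (λ.λ.1))
  →1  (λ.0) (λ.λ.1)
  →2  λ.λ.1

Answer: normal form = λ.λ.1  (in 2 steps)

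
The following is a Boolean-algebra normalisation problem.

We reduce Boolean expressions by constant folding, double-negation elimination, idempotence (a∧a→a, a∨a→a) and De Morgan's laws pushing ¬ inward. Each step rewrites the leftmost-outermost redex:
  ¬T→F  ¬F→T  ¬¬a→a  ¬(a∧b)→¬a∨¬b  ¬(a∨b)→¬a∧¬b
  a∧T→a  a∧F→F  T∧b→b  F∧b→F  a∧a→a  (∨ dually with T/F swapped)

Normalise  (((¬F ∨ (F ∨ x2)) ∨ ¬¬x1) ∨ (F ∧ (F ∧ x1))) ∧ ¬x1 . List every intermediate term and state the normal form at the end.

Answer: normal form = ¬x1  (in 5 steps)

Derivation:
  start: (((¬F ∨ (F ∨ x2)) ∨ ¬¬x1) ∨ (F ∧ (F ∧ x1))) ∧ ¬x1
  [1] (((T ∨ (F ∨ x2)) ∨ ¬¬x1) ∨ (F ∧ (F ∧ x1))) ∧ ¬x1
  [2] ((T ∨ ¬¬x1) ∨ (F ∧ (F ∧ x1))) ∧ ¬x1
  [3] (T ∨ (F ∧ (F ∧ x1))) ∧ ¬x1
  [4] T ∧ ¬x1
  [5] ¬x1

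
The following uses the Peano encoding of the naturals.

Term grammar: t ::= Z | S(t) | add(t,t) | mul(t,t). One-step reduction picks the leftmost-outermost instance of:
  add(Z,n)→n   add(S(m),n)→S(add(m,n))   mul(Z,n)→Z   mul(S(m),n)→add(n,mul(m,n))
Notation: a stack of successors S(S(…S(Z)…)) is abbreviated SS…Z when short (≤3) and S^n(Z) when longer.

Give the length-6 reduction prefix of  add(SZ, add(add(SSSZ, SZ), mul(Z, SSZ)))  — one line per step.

  start: add(SZ, add(add(SSSZ, SZ), mul(Z, SSZ)))
  →1  S(add(Z, add(add(SSSZ, SZ), mul(Z, SSZ))))
  →2  S(add(add(SSSZ, SZ), mul(Z, SSZ)))
  →3  S(add(S(add(SSZ, SZ)), mul(Z, SSZ)))
  →4  S(S(add(add(SSZ, SZ), mul(Z, SSZ))))
  →5  S(S(add(S(add(SZ, SZ)), mul(Z, SSZ))))
  →6  S(S(S(add(add(SZ, SZ), mul(Z, SSZ)))))

Answer: after 6 steps: S(S(S(add(add(SZ, SZ), mul(Z, SSZ)))))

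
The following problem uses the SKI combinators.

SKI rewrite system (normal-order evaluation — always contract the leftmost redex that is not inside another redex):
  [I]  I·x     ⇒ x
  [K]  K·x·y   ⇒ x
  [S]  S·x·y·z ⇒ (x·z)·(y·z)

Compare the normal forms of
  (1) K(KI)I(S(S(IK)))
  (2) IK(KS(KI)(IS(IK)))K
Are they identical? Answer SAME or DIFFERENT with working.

Term A:
  start: K(KI)I(S(S(IK)))
  [1] KI(S(S(IK)))
  [2] I

Term B:
  start: IK(KS(KI)(IS(IK)))K
  [1] K(KS(KI)(IS(IK)))K
  [2] KS(KI)(IS(IK))
  [3] S(IS(IK))
  [4] S(S(IK))
  [5] S(SK)

Answer: DIFFERENT — A ⇓ I, B ⇓ S(SK)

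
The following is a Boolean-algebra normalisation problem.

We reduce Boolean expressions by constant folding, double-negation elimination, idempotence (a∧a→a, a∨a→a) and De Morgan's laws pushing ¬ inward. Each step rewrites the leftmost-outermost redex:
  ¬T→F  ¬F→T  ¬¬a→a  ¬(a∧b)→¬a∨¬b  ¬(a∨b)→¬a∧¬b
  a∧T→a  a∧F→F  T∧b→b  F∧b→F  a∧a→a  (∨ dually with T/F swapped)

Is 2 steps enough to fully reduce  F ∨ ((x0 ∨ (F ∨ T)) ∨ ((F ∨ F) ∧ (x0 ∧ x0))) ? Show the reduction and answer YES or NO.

Answer: NO — after 2 steps the term is (x0 ∨ T) ∨ ((F ∨ F) ∧ (x0 ∧ x0)), not yet normal

Working:
  start: F ∨ ((x0 ∨ (F ∨ T)) ∨ ((F ∨ F) ∧ (x0 ∧ x0)))
  [1] (x0 ∨ (F ∨ T)) ∨ ((F ∨ F) ∧ (x0 ∧ x0))
  [2] (x0 ∨ T) ∨ ((F ∨ F) ∧ (x0 ∧ x0))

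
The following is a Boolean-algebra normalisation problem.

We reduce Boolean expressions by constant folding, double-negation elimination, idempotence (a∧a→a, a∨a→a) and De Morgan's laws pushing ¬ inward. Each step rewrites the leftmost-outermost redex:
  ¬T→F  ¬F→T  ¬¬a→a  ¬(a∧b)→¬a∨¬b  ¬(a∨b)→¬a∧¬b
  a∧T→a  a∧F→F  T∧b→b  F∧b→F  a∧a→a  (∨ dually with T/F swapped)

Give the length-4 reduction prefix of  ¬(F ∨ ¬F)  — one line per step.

Answer: after 4 steps: F

Derivation:
  start: ¬(F ∨ ¬F)
  →1  ¬F ∧ ¬¬F
  →2  T ∧ ¬¬F
  →3  ¬¬F
  →4  F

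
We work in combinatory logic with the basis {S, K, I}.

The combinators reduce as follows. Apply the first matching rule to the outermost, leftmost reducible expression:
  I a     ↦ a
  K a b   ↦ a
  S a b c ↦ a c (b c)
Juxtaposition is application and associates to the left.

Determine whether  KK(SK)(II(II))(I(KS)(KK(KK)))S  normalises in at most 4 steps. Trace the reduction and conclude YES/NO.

  start: KK(SK)(II(II))(I(KS)(KK(KK)))S
  [1] K(II(II))(I(KS)(KK(KK)))S
  [2] II(II)S
  [3] I(II)S
  [4] IIS

Answer: NO — after 4 steps the term is IIS, not yet normal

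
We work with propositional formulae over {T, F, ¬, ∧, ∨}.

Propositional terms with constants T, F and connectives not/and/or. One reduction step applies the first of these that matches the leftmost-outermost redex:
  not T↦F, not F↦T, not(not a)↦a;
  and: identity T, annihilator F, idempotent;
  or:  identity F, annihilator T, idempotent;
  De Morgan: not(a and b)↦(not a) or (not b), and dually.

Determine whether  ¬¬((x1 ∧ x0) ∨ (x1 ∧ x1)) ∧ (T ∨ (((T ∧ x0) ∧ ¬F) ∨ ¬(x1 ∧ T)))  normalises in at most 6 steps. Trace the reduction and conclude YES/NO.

Answer: YES — reaches normal form (x1 ∧ x0) ∨ x1 in 4 ≤ 6 steps

Reduction:
  start: ¬¬((x1 ∧ x0) ∨ (x1 ∧ x1)) ∧ (T ∨ (((T ∧ x0) ∧ ¬F) ∨ ¬(x1 ∧ T)))
  step 1: ((x1 ∧ x0) ∨ (x1 ∧ x1)) ∧ (T ∨ (((T ∧ x0) ∧ ¬F) ∨ ¬(x1 ∧ T)))
  step 2: ((x1 ∧ x0) ∨ x1) ∧ (T ∨ (((T ∧ x0) ∧ ¬F) ∨ ¬(x1 ∧ T)))
  step 3: ((x1 ∧ x0) ∨ x1) ∧ T
  step 4: (x1 ∧ x0) ∨ x1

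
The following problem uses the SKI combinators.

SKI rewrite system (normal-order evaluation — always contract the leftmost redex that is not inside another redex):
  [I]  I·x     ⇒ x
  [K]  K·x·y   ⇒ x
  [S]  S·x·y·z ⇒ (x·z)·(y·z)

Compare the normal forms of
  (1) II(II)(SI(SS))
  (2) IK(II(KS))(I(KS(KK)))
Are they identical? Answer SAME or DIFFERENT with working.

Term A:
  start: II(II)(SI(SS))
  [1] I(II)(SI(SS))
  [2] II(SI(SS))
  [3] I(SI(SS))
  [4] SI(SS)

Term B:
  start: IK(II(KS))(I(KS(KK)))
  [1] K(II(KS))(I(KS(KK)))
  [2] II(KS)
  [3] I(KS)
  [4] KS

Answer: DIFFERENT — A ⇓ SI(SS), B ⇓ KS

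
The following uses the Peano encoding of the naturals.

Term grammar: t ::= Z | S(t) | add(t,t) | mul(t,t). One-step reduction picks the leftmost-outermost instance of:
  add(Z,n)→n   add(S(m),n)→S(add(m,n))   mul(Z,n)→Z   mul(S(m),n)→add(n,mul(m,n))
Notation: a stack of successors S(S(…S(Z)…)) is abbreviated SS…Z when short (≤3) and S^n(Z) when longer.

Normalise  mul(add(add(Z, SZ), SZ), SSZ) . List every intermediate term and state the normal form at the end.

  start: mul(add(add(Z, SZ), SZ), SSZ)
  step 1: mul(add(SZ, SZ), SSZ)
  step 2: mul(S(add(Z, SZ)), SSZ)
  step 3: add(SSZ, mul(add(Z, SZ), SSZ))
  step 4: S(add(SZ, mul(add(Z, SZ), SSZ)))
  step 5: S(S(add(Z, mul(add(Z, SZ), SSZ))))
  step 6: S(S(mul(add(Z, SZ), SSZ)))
  step 7: S(S(mul(SZ, SSZ)))
  step 8: S(S(add(SSZ, mul(Z, SSZ))))
  step 9: S(S(S(add(SZ, mul(Z, SSZ)))))
  step 10: S(S(S(S(add(Z, mul(Z, SSZ))))))
  step 11: S(S(S(S(mul(Z, SSZ)))))
  step 12: S^4(Z)

Answer: normal form = S^4(Z)  (in 12 steps)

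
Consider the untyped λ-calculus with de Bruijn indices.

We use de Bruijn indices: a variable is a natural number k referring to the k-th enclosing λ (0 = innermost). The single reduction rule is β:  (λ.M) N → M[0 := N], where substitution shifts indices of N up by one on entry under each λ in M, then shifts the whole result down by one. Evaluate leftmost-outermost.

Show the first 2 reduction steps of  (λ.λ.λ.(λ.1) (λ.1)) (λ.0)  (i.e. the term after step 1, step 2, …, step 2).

Answer: after 2 steps: λ.λ.0

Working:
  start: (λ.λ.λ.(λ.1) (λ.1)) (λ.0)
  [1] λ.λ.(λ.1) (λ.1)
  [2] λ.λ.0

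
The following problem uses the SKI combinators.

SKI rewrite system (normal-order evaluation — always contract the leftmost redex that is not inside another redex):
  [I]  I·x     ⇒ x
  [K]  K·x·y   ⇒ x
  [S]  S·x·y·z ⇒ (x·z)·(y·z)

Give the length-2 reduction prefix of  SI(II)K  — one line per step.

Answer: after 2 steps: K(IIK)

Working:
  start: SI(II)K
  →1  IK(IIK)
  →2  K(IIK)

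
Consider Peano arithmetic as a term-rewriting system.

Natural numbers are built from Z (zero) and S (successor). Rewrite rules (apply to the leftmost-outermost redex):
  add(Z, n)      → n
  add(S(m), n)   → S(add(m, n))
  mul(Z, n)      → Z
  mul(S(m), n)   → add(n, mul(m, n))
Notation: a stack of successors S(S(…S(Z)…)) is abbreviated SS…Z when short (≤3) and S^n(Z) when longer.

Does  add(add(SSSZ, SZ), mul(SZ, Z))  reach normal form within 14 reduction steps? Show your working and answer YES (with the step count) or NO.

  start: add(add(SSSZ, SZ), mul(SZ, Z))
  →1  add(S(add(SSZ, SZ)), mul(SZ, Z))
  →2  S(add(add(SSZ, SZ), mul(SZ, Z)))
  →3  S(add(S(add(SZ, SZ)), mul(SZ, Z)))
  →4  S(S(add(add(SZ, SZ), mul(SZ, Z))))
  →5  S(S(add(S(add(Z, SZ)), mul(SZ, Z))))
  →6  S(S(S(add(add(Z, SZ), mul(SZ, Z)))))
  →7  S(S(S(add(SZ, mul(SZ, Z)))))
  →8  S(S(S(S(add(Z, mul(SZ, Z))))))
  →9  S(S(S(S(mul(SZ, Z)))))
  →10  S(S(S(S(add(Z, mul(Z, Z))))))
  →11  S(S(S(S(mul(Z, Z)))))
  →12  S^4(Z)

Answer: YES — reaches normal form S^4(Z) in 12 ≤ 14 steps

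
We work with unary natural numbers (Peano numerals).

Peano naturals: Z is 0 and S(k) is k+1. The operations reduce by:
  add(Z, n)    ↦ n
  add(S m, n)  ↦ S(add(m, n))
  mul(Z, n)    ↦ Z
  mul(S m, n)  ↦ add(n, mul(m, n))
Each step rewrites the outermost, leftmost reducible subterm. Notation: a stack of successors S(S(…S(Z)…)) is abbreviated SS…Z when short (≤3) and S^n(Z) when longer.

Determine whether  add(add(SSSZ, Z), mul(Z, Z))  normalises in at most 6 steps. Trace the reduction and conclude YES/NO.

  start: add(add(SSSZ, Z), mul(Z, Z))
  step 1: add(S(add(SSZ, Z)), mul(Z, Z))
  step 2: S(add(add(SSZ, Z), mul(Z, Z)))
  step 3: S(add(S(add(SZ, Z)), mul(Z, Z)))
  step 4: S(S(add(add(SZ, Z), mul(Z, Z))))
  step 5: S(S(add(S(add(Z, Z)), mul(Z, Z))))
  step 6: S(S(S(add(add(Z, Z), mul(Z, Z)))))

Answer: NO — after 6 steps the term is S(S(S(add(add(Z, Z), mul(Z, Z))))), not yet normal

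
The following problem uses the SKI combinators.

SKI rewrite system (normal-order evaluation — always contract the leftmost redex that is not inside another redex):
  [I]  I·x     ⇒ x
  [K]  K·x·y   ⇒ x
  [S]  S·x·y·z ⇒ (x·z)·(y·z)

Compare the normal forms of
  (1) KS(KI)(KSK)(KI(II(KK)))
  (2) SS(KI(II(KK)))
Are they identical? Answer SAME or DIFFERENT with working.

Term A:
  start: KS(KI)(KSK)(KI(II(KK)))
  →1  S(KSK)(KI(II(KK)))
  →2  SS(KI(II(KK)))
  →3  SSI

Term B:
  start: SS(KI(II(KK)))
  →1  SSI

Answer: SAME — A ⇓ SSI, B ⇓ SSI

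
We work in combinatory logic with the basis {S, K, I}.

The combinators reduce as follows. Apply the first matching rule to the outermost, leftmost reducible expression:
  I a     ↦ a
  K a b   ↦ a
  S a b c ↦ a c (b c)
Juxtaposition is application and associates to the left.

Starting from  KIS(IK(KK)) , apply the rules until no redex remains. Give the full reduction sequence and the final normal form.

Answer: normal form = K(KK)  (in 3 steps)

Working:
  start: KIS(IK(KK))
  →1  I(IK(KK))
  →2  IK(KK)
  →3  K(KK)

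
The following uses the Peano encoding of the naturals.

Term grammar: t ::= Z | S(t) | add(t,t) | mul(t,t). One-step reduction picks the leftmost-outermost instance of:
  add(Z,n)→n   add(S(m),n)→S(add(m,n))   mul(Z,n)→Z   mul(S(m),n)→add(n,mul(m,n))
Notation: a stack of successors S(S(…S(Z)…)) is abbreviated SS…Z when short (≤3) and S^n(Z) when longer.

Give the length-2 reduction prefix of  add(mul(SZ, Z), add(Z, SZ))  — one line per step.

  start: add(mul(SZ, Z), add(Z, SZ))
  [1] add(add(Z, mul(Z, Z)), add(Z, SZ))
  [2] add(mul(Z, Z), add(Z, SZ))

Answer: after 2 steps: add(mul(Z, Z), add(Z, SZ))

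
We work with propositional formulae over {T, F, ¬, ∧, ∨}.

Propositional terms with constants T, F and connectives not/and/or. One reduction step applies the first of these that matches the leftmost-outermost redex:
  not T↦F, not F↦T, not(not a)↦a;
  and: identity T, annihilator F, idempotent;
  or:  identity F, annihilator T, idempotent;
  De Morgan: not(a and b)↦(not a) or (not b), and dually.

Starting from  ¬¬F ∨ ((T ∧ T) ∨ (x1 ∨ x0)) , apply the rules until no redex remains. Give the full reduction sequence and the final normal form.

  start: ¬¬F ∨ ((T ∧ T) ∨ (x1 ∨ x0))
  step 1: F ∨ ((T ∧ T) ∨ (x1 ∨ x0))
  step 2: (T ∧ T) ∨ (x1 ∨ x0)
  step 3: T ∨ (x1 ∨ x0)
  step 4: T

Answer: normal form = T  (in 4 steps)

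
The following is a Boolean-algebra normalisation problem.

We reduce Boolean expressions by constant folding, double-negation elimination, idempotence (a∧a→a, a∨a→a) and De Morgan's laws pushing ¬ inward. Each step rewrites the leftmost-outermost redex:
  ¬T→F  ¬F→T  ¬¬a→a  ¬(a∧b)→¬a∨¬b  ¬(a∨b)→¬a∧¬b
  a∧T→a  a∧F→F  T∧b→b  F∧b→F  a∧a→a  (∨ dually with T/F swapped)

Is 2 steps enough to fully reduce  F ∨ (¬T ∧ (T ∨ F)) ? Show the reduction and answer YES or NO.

Answer: NO — after 2 steps the term is F ∧ (T ∨ F), not yet normal

Working:
  start: F ∨ (¬T ∧ (T ∨ F))
  [1] ¬T ∧ (T ∨ F)
  [2] F ∧ (T ∨ F)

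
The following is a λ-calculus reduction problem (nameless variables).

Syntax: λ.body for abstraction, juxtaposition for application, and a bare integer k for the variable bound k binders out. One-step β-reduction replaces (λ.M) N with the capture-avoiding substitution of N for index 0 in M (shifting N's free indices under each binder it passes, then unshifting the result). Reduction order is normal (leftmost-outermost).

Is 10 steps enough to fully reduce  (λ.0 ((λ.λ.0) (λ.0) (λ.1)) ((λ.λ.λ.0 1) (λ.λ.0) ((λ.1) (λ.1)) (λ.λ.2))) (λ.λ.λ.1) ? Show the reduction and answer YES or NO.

Answer: YES — reaches normal form λ.λ.λ.λ.λ.1 in 7 ≤ 10 steps

Reduction:
  start: (λ.0 ((λ.λ.0) (λ.0) (λ.1)) ((λ.λ.λ.0 1) (λ.λ.0) ((λ.1) (λ.1)) (λ.λ.2))) (λ.λ.λ.1)
  →1  (λ.λ.λ.1) ((λ.λ.0) (λ.0) (λ.λ.λ.λ.1)) ((λ.λ.λ.0 1) (λ.λ.0) ((λ.λ.λ.λ.1) (λ.λ.λ.λ.1)) (λ.λ.λ.λ.λ.1))
  →2  (λ.λ.1) ((λ.λ.λ.0 1) (λ.λ.0) ((λ.λ.λ.λ.1) (λ.λ.λ.λ.1)) (λ.λ.λ.λ.λ.1))
  →3  λ.(λ.λ.λ.0 1) (λ.λ.0) ((λ.λ.λ.λ.1) (λ.λ.λ.λ.1)) (λ.λ.λ.λ.λ.1)
  →4  λ.(λ.λ.0 1) ((λ.λ.λ.λ.1) (λ.λ.λ.λ.1)) (λ.λ.λ.λ.λ.1)
  →5  λ.(λ.0 ((λ.λ.λ.λ.1) (λ.λ.λ.λ.1))) (λ.λ.λ.λ.λ.1)
  →6  λ.(λ.λ.λ.λ.λ.1) ((λ.λ.λ.λ.1) (λ.λ.λ.λ.1))
  →7  λ.λ.λ.λ.λ.1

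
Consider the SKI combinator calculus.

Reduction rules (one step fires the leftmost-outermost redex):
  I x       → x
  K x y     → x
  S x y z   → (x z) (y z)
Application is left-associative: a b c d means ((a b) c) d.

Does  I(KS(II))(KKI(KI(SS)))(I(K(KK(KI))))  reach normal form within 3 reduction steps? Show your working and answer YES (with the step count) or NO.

  start: I(KS(II))(KKI(KI(SS)))(I(K(KK(KI))))
  [1] KS(II)(KKI(KI(SS)))(I(K(KK(KI))))
  [2] S(KKI(KI(SS)))(I(K(KK(KI))))
  [3] S(K(KI(SS)))(I(K(KK(KI))))

Answer: NO — after 3 steps the term is S(K(KI(SS)))(I(K(KK(KI)))), not yet normal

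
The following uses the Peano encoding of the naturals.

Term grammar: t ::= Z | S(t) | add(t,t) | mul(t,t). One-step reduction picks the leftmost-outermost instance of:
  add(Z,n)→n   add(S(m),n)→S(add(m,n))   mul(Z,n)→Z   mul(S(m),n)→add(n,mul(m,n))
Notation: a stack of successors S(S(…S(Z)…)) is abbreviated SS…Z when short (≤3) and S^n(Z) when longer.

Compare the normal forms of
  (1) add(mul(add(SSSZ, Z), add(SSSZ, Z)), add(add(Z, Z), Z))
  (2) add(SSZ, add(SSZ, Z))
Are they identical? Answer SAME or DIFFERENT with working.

Answer: DIFFERENT — A ⇓ S^9(Z), B ⇓ S^4(Z)

Reduction:
Term A:
  start: add(mul(add(SSSZ, Z), add(SSSZ, Z)), add(add(Z, Z), Z))
  →1  add(mul(S(add(SSZ, Z)), add(SSSZ, Z)), add(add(Z, Z), Z))
  →2  add(add(add(SSSZ, Z), mul(add(SSZ, Z), add(SSSZ, Z))), add(add(Z, Z), Z))
  →3  add(add(S(add(SSZ, Z)), mul(add(SSZ, Z), add(SSSZ, Z))), add(add(Z, Z), Z))
  →4  add(S(add(add(SSZ, Z), mul(add(SSZ, Z), add(SSSZ, Z)))), add(add(Z, Z), Z))
  →5  S(add(add(add(SSZ, Z), mul(add(SSZ, Z), add(SSSZ, Z))), add(add(Z, Z), Z)))
  →6  S(add(add(S(add(SZ, Z)), mul(add(SSZ, Z), add(SSSZ, Z))), add(add(Z, Z), Z)))
  →7  S(add(S(add(add(SZ, Z), mul(add(SSZ, Z), add(SSSZ, Z)))), add(add(Z, Z), Z)))
  →8  S(S(add(add(add(SZ, Z), mul(add(SSZ, Z), add(SSSZ, Z))), add(add(Z, Z), Z))))
  →9  S(S(add(add(S(add(Z, Z)), mul(add(SSZ, Z), add(SSSZ, Z))), add(add(Z, Z), Z))))
  →10  S(S(add(S(add(add(Z, Z), mul(add(SSZ, Z), add(SSSZ, Z)))), add(add(Z, Z), Z))))
  →11  S(S(S(add(add(add(Z, Z), mul(add(SSZ, Z), add(SSSZ, Z))), add(add(Z, Z), Z)))))
  →12  S(S(S(add(add(Z, mul(add(SSZ, Z), add(SSSZ, Z))), add(add(Z, Z), Z)))))
  →13  S(S(S(add(mul(add(SSZ, Z), add(SSSZ, Z)), add(add(Z, Z), Z)))))
  →14  S(S(S(add(mul(S(add(SZ, Z)), add(SSSZ, Z)), add(add(Z, Z), Z)))))
  →15  S(S(S(add(add(add(SSSZ, Z), mul(add(SZ, Z), add(SSSZ, Z))), add(add(Z, Z), Z)))))
  →16  S(S(S(add(add(S(add(SSZ, Z)), mul(add(SZ, Z), add(SSSZ, Z))), add(add(Z, Z), Z)))))
  →17  S(S(S(add(S(add(add(SSZ, Z), mul(add(SZ, Z), add(SSSZ, Z)))), add(add(Z, Z), Z)))))
  →18  S(S(S(S(add(add(add(SSZ, Z), mul(add(SZ, Z), add(SSSZ, Z))), add(add(Z, Z), Z))))))
  →19  S(S(S(S(add(add(S(add(SZ, Z)), mul(add(SZ, Z), add(SSSZ, Z))), add(add(Z, Z), Z))))))
  →20  S(S(S(S(add(S(add(add(SZ, Z), mul(add(SZ, Z), add(SSSZ, Z)))), add(add(Z, Z), Z))))))
  →21  S(S(S(S(S(add(add(add(SZ, Z), mul(add(SZ, Z), add(SSSZ, Z))), add(add(Z, Z), Z)))))))
  →22  S(S(S(S(S(add(add(S(add(Z, Z)), mul(add(SZ, Z), add(SSSZ, Z))), add(add(Z, Z), Z)))))))
  →23  S(S(S(S(S(add(S(add(add(Z, Z), mul(add(SZ, Z), add(SSSZ, Z)))), add(add(Z, Z), Z)))))))
  →24  S(S(S(S(S(S(add(add(add(Z, Z), mul(add(SZ, Z), add(SSSZ, Z))), add(add(Z, Z), Z))))))))
  →25  S(S(S(S(S(S(add(add(Z, mul(add(SZ, Z), add(SSSZ, Z))), add(add(Z, Z), Z))))))))
  →26  S(S(S(S(S(S(add(mul(add(SZ, Z), add(SSSZ, Z)), add(add(Z, Z), Z))))))))
  →27  S(S(S(S(S(S(add(mul(S(add(Z, Z)), add(SSSZ, Z)), add(add(Z, Z), Z))))))))
  →28  S(S(S(S(S(S(add(add(add(SSSZ, Z), mul(add(Z, Z), add(SSSZ, Z))), add(add(Z, Z), Z))))))))
  →29  S(S(S(S(S(S(add(add(S(add(SSZ, Z)), mul(add(Z, Z), add(SSSZ, Z))), add(add(Z, Z), Z))))))))
  →30  S(S(S(S(S(S(add(S(add(add(SSZ, Z), mul(add(Z, Z), add(SSSZ, Z)))), add(add(Z, Z), Z))))))))
  →31  S(S(S(S(S(S(S(add(add(add(SSZ, Z), mul(add(Z, Z), add(SSSZ, Z))), add(add(Z, Z), Z)))))))))
  →32  S(S(S(S(S(S(S(add(add(S(add(SZ, Z)), mul(add(Z, Z), add(SSSZ, Z))), add(add(Z, Z), Z)))))))))
  →33  S(S(S(S(S(S(S(add(S(add(add(SZ, Z), mul(add(Z, Z), add(SSSZ, Z)))), add(add(Z, Z), Z)))))))))
  →34  S(S(S(S(S(S(S(S(add(add(add(SZ, Z), mul(add(Z, Z), add(SSSZ, Z))), add(add(Z, Z), Z))))))))))
  →35  S(S(S(S(S(S(S(S(add(add(S(add(Z, Z)), mul(add(Z, Z), add(SSSZ, Z))), add(add(Z, Z), Z))))))))))
  →36  S(S(S(S(S(S(S(S(add(S(add(add(Z, Z), mul(add(Z, Z), add(SSSZ, Z)))), add(add(Z, Z), Z))))))))))
  →37  S(S(S(S(S(S(S(S(S(add(add(add(Z, Z), mul(add(Z, Z), add(SSSZ, Z))), add(add(Z, Z), Z)))))))))))
  →38  S(S(S(S(S(S(S(S(S(add(add(Z, mul(add(Z, Z), add(SSSZ, Z))), add(add(Z, Z), Z)))))))))))
  →39  S(S(S(S(S(S(S(S(S(add(mul(add(Z, Z), add(SSSZ, Z)), add(add(Z, Z), Z)))))))))))
  →40  S(S(S(S(S(S(S(S(S(add(mul(Z, add(SSSZ, Z)), add(add(Z, Z), Z)))))))))))
  →41  S(S(S(S(S(S(S(S(S(add(Z, add(add(Z, Z), Z)))))))))))
  →42  S(S(S(S(S(S(S(S(S(add(add(Z, Z), Z))))))))))
  →43  S(S(S(S(S(S(S(S(S(add(Z, Z))))))))))
  →44  S^9(Z)

Term B:
  start: add(SSZ, add(SSZ, Z))
  →1  S(add(SZ, add(SSZ, Z)))
  →2  S(S(add(Z, add(SSZ, Z))))
  →3  S(S(add(SSZ, Z)))
  →4  S(S(S(add(SZ, Z))))
  →5  S(S(S(S(add(Z, Z)))))
  →6  S^4(Z)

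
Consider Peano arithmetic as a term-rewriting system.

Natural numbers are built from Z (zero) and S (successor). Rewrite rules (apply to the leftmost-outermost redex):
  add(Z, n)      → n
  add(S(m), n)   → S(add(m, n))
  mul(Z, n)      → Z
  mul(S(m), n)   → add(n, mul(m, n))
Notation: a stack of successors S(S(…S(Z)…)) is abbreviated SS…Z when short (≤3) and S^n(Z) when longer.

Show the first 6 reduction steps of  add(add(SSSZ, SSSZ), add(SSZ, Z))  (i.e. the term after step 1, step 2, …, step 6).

  start: add(add(SSSZ, SSSZ), add(SSZ, Z))
  →1  add(S(add(SSZ, SSSZ)), add(SSZ, Z))
  →2  S(add(add(SSZ, SSSZ), add(SSZ, Z)))
  →3  S(add(S(add(SZ, SSSZ)), add(SSZ, Z)))
  →4  S(S(add(add(SZ, SSSZ), add(SSZ, Z))))
  →5  S(S(add(S(add(Z, SSSZ)), add(SSZ, Z))))
  →6  S(S(S(add(add(Z, SSSZ), add(SSZ, Z)))))

Answer: after 6 steps: S(S(S(add(add(Z, SSSZ), add(SSZ, Z)))))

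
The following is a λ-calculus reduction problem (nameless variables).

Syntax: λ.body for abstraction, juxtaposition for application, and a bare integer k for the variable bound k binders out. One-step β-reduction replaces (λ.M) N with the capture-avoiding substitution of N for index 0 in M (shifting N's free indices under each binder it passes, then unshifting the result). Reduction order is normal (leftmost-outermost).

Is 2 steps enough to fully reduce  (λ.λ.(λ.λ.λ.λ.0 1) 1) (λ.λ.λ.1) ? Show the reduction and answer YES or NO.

  start: (λ.λ.(λ.λ.λ.λ.0 1) 1) (λ.λ.λ.1)
  [1] λ.(λ.λ.λ.λ.0 1) (λ.λ.λ.1)
  [2] λ.λ.λ.λ.0 1

Answer: YES — reaches normal form λ.λ.λ.λ.0 1 in 2 ≤ 2 steps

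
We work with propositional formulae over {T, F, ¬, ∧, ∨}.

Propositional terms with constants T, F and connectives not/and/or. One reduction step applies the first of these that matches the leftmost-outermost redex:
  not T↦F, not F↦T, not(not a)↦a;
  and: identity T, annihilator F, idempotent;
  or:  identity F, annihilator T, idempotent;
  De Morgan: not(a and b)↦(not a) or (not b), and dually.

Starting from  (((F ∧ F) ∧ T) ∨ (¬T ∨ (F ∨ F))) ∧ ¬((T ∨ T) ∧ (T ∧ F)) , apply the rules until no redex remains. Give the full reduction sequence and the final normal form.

Answer: normal form = F  (in 7 steps)

Derivation:
  start: (((F ∧ F) ∧ T) ∨ (¬T ∨ (F ∨ F))) ∧ ¬((T ∨ T) ∧ (T ∧ F))
  step 1: ((F ∧ F) ∨ (¬T ∨ (F ∨ F))) ∧ ¬((T ∨ T) ∧ (T ∧ F))
  step 2: (F ∨ (¬T ∨ (F ∨ F))) ∧ ¬((T ∨ T) ∧ (T ∧ F))
  step 3: (¬T ∨ (F ∨ F)) ∧ ¬((T ∨ T) ∧ (T ∧ F))
  step 4: (F ∨ (F ∨ F)) ∧ ¬((T ∨ T) ∧ (T ∧ F))
  step 5: (F ∨ F) ∧ ¬((T ∨ T) ∧ (T ∧ F))
  step 6: F ∧ ¬((T ∨ T) ∧ (T ∧ F))
  step 7: F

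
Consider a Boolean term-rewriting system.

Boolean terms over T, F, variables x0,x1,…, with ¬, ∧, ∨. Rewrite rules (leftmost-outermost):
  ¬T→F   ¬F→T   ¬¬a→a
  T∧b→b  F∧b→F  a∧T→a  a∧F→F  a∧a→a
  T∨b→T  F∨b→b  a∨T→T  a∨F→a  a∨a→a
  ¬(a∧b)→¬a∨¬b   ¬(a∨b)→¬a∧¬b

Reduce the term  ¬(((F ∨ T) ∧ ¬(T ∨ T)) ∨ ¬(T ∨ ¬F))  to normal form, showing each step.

  start: ¬(((F ∨ T) ∧ ¬(T ∨ T)) ∨ ¬(T ∨ ¬F))
  [1] ¬((F ∨ T) ∧ ¬(T ∨ T)) ∧ ¬¬(T ∨ ¬F)
  [2] (¬(F ∨ T) ∨ ¬¬(T ∨ T)) ∧ ¬¬(T ∨ ¬F)
  [3] ((¬F ∧ ¬T) ∨ ¬¬(T ∨ T)) ∧ ¬¬(T ∨ ¬F)
  [4] ((T ∧ ¬T) ∨ ¬¬(T ∨ T)) ∧ ¬¬(T ∨ ¬F)
  [5] (¬T ∨ ¬¬(T ∨ T)) ∧ ¬¬(T ∨ ¬F)
  [6] (F ∨ ¬¬(T ∨ T)) ∧ ¬¬(T ∨ ¬F)
  [7] ¬¬(T ∨ T) ∧ ¬¬(T ∨ ¬F)
  [8] (T ∨ T) ∧ ¬¬(T ∨ ¬F)
  [9] T ∧ ¬¬(T ∨ ¬F)
  [10] ¬¬(T ∨ ¬F)
  [11] T ∨ ¬F
  [12] T

Answer: normal form = T  (in 12 steps)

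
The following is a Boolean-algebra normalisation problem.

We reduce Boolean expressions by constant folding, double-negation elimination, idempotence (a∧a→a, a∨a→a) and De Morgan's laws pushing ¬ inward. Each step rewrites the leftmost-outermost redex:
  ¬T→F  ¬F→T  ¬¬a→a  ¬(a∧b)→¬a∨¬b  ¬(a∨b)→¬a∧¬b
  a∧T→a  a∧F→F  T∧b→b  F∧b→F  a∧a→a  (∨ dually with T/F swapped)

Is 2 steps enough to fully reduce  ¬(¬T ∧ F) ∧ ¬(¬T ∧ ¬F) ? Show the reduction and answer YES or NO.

Answer: NO — after 2 steps the term is (T ∨ ¬F) ∧ ¬(¬T ∧ ¬F), not yet normal

Derivation:
  start: ¬(¬T ∧ F) ∧ ¬(¬T ∧ ¬F)
  step 1: (¬¬T ∨ ¬F) ∧ ¬(¬T ∧ ¬F)
  step 2: (T ∨ ¬F) ∧ ¬(¬T ∧ ¬F)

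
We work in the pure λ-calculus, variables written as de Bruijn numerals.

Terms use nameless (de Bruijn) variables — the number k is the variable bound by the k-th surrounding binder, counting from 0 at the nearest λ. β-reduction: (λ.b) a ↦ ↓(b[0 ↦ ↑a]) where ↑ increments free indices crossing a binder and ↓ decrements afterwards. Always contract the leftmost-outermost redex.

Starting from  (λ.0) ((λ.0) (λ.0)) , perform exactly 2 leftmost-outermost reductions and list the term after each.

  start: (λ.0) ((λ.0) (λ.0))
  step 1: (λ.0) (λ.0)
  step 2: λ.0

Answer: after 2 steps: λ.0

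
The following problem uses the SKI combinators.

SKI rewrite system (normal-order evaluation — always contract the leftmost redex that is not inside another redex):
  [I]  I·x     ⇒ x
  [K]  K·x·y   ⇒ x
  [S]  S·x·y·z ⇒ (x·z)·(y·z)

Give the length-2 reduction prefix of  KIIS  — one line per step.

Answer: after 2 steps: S

Reduction:
  start: KIIS
  step 1: IS
  step 2: S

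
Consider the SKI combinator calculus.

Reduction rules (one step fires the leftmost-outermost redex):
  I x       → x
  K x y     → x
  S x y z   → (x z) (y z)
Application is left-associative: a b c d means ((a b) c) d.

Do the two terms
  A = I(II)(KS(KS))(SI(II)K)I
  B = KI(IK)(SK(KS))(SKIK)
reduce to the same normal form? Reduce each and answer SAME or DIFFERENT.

Term A:
  start: I(II)(KS(KS))(SI(II)K)I
  [1] II(KS(KS))(SI(II)K)I
  [2] I(KS(KS))(SI(II)K)I
  [3] KS(KS)(SI(II)K)I
  [4] S(SI(II)K)I
  [5] S(IK(IIK))I
  [6] S(K(IIK))I
  [7] S(K(IK))I
  [8] S(KK)I

Term B:
  start: KI(IK)(SK(KS))(SKIK)
  [1] I(SK(KS))(SKIK)
  [2] SK(KS)(SKIK)
  [3] K(SKIK)(KS(SKIK))
  [4] SKIK
  [5] KK(IK)
  [6] K

Answer: DIFFERENT — A ⇓ S(KK)I, B ⇓ K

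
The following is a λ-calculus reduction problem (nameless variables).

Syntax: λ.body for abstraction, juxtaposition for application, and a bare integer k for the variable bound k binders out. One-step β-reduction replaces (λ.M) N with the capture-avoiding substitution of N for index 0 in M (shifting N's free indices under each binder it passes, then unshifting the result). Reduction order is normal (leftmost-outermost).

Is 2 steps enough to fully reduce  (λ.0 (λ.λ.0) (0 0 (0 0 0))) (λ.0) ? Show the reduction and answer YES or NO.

  start: (λ.0 (λ.λ.0) (0 0 (0 0 0))) (λ.0)
  →1  (λ.0) (λ.λ.0) ((λ.0) (λ.0) ((λ.0) (λ.0) (λ.0)))
  →2  (λ.λ.0) ((λ.0) (λ.0) ((λ.0) (λ.0) (λ.0)))

Answer: NO — after 2 steps the term is (λ.λ.0) ((λ.0) (λ.0) ((λ.0) (λ.0) (λ.0))), not yet normal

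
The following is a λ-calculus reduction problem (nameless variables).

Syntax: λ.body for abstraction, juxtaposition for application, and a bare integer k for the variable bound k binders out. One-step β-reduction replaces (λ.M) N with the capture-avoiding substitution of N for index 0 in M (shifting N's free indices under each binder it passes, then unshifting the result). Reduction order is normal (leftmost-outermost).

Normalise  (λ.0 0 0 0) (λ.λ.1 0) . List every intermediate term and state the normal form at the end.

  start: (λ.0 0 0 0) (λ.λ.1 0)
  step 1: (λ.λ.1 0) (λ.λ.1 0) (λ.λ.1 0) (λ.λ.1 0)
  step 2: (λ.(λ.λ.1 0) 0) (λ.λ.1 0) (λ.λ.1 0)
  step 3: (λ.λ.1 0) (λ.λ.1 0) (λ.λ.1 0)
  step 4: (λ.(λ.λ.1 0) 0) (λ.λ.1 0)
  step 5: (λ.λ.1 0) (λ.λ.1 0)
  step 6: λ.(λ.λ.1 0) 0
  step 7: λ.λ.1 0

Answer: normal form = λ.λ.1 0  (in 7 steps)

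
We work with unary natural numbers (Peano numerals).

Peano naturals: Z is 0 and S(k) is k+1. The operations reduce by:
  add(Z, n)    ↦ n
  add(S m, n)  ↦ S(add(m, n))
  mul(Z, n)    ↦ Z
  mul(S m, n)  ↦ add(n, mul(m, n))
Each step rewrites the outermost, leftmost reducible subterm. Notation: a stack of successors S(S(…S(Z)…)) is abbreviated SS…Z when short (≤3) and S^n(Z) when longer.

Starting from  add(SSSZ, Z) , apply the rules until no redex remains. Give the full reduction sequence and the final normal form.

  start: add(SSSZ, Z)
  →1  S(add(SSZ, Z))
  →2  S(S(add(SZ, Z)))
  →3  S(S(S(add(Z, Z))))
  →4  SSSZ

Answer: normal form = SSSZ  (in 4 steps)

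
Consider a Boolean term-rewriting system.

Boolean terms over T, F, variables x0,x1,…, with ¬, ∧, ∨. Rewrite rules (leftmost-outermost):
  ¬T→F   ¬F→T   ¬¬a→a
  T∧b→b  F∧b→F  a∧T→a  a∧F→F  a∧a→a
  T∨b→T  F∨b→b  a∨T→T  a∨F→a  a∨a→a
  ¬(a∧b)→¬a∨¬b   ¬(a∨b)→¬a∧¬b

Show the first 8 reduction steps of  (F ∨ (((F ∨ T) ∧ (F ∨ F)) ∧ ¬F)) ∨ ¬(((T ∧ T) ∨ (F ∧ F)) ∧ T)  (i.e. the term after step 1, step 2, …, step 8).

  start: (F ∨ (((F ∨ T) ∧ (F ∨ F)) ∧ ¬F)) ∨ ¬(((T ∧ T) ∨ (F ∧ F)) ∧ T)
  →1  (((F ∨ T) ∧ (F ∨ F)) ∧ ¬F) ∨ ¬(((T ∧ T) ∨ (F ∧ F)) ∧ T)
  →2  ((T ∧ (F ∨ F)) ∧ ¬F) ∨ ¬(((T ∧ T) ∨ (F ∧ F)) ∧ T)
  →3  ((F ∨ F) ∧ ¬F) ∨ ¬(((T ∧ T) ∨ (F ∧ F)) ∧ T)
  →4  (F ∧ ¬F) ∨ ¬(((T ∧ T) ∨ (F ∧ F)) ∧ T)
  →5  F ∨ ¬(((T ∧ T) ∨ (F ∧ F)) ∧ T)
  →6  ¬(((T ∧ T) ∨ (F ∧ F)) ∧ T)
  →7  ¬((T ∧ T) ∨ (F ∧ F)) ∨ ¬T
  →8  (¬(T ∧ T) ∧ ¬(F ∧ F)) ∨ ¬T

Answer: after 8 steps: (¬(T ∧ T) ∧ ¬(F ∧ F)) ∨ ¬T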